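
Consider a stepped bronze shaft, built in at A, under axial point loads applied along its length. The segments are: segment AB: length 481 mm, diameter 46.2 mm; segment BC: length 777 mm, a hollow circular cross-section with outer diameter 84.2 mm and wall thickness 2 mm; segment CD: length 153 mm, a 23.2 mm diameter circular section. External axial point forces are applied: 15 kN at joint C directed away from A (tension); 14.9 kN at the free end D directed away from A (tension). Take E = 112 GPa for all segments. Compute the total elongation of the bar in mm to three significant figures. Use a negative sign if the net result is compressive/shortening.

Internal axial forces (sectioning from the free end, tension +): N_CD = 14.9 kN, N_BC = 29.9 kN, N_AB = 29.9 kN.
A_AB = 1676 mm².
A_BC = 516.5 mm².
A_CD = 422.7 mm².
δ_AB = 29900·481/(1676·112000) = 0.0766 mm
δ_BC = 29900·777/(516.5·112000) = 0.4016 mm
δ_CD = 14900·153/(422.7·112000) = 0.04815 mm
δ = Σδ_i = 0.5264 mm.

0.526 mm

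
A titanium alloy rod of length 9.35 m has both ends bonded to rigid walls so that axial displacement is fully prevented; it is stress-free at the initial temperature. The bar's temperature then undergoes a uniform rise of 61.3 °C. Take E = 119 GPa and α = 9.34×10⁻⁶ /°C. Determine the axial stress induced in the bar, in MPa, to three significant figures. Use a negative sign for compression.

Free thermal expansion αLΔT = 9.34e-6 · 9350 · 61.3 = 5.353 mm.
The walls impose strain ε = −(5.353)/9350 = -5.7254e-04; σ = Eε = 119000 · -5.7254e-04 = -68.13 MPa.

-68.1 MPa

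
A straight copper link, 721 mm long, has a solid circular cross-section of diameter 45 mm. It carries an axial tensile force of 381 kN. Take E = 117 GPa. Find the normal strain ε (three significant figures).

A = 1590 mm².
σ = N/A = 239.6 MPa; ε = σ/E = 239.6/117000 = 2.048e-03.

0.00205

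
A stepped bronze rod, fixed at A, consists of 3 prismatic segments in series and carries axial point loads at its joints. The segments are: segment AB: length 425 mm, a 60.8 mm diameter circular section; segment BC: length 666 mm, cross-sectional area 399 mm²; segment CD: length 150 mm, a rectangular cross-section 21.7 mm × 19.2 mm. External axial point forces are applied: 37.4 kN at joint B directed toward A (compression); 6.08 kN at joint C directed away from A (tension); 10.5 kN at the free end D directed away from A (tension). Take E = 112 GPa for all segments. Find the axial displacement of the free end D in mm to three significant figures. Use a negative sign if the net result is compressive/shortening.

Internal axial forces (sectioning from the free end, tension +): N_CD = 10.5 kN, N_BC = 16.58 kN, N_AB = -20.82 kN.
A_AB = 2903 mm².
A_CD = 416.6 mm².
δ_AB = -20820·425/(2903·112000) = -0.02721 mm
δ_BC = 16580·666/(399·112000) = 0.2471 mm
δ_CD = 10500·150/(416.6·112000) = 0.03375 mm
δ = Σδ_i = 0.2536 mm.

0.254 mm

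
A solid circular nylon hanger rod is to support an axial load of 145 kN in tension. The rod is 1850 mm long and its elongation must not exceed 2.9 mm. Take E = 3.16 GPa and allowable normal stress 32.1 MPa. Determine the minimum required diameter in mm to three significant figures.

Required area A ≥ P/σ_allow = 145000/32.1 = 4517 mm².
For a solid circular section, d ≥ √(4A/π) = 75.84 mm.
Elongation limit: A ≥ PL/(Eδ_allow) = 145000·1850/(3160·2.9) = 29270 mm² ⇒ d ≥ 193.1 mm.
The elongation limit governs.

193 mm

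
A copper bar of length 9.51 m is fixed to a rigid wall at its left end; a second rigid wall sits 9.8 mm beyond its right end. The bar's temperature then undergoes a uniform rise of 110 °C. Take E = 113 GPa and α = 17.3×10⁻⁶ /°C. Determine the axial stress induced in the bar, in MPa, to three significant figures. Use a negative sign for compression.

Free thermal expansion αLΔT = 17.3e-6 · 9510 · 110 = 18.1 mm.
The walls engage after the gap closes; constrained expansion = 18.1 − 9.8 = 8.298 mm.
The walls impose strain ε = −(8.298)/9510 = -8.7251e-04; σ = Eε = 113000 · -8.7251e-04 = -98.59 MPa.

-98.6 MPa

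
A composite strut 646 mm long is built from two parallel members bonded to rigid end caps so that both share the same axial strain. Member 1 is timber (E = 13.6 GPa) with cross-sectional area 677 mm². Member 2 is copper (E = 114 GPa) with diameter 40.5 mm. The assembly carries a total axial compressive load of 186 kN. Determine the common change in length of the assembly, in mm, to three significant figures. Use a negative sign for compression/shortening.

A_2 = 1288 mm².
Equal strain + equilibrium ⇒ each member carries load in proportion to AE: A₁E₁ = 9207000 N, A₂E₂ = 146900000 N, ΣAE = 156100000 N.
δ = PL/ΣAE = -186000·646/156100000 = -0.7699 mm.

-0.770 mm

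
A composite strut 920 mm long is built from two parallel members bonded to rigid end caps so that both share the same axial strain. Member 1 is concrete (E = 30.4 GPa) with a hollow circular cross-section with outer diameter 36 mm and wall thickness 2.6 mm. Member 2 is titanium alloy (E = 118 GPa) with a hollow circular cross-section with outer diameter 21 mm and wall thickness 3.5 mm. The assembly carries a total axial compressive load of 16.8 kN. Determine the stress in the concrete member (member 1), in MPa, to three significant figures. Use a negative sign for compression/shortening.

-16.5 MPa

A_1 = 272.8 mm².
A_2 = 192.4 mm².
Equal strain + equilibrium ⇒ each member carries load in proportion to AE: A₁E₁ = 8294000 N, A₂E₂ = 22710000 N, ΣAE = 31000000 N.
σ₁ = P·E₁/ΣAE = -16800·30400/31000000 = -16.48 MPa.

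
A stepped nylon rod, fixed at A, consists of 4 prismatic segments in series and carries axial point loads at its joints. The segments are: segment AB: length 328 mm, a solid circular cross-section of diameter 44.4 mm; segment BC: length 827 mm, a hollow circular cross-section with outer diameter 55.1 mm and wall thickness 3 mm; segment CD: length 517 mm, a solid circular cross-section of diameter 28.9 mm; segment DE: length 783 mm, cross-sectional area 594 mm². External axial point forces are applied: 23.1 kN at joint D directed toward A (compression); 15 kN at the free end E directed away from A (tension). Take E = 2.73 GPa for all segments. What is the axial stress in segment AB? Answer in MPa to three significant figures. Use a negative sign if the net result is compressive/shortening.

Internal axial forces (sectioning from the free end, tension +): N_DE = 15 kN, N_CD = -8.1 kN, N_BC = -8.1 kN, N_AB = -8.1 kN.
A_AB = 1548 mm².
σ_AB = N_AB/A_AB = -8100/1548 = -5.232 MPa.

-5.23 MPa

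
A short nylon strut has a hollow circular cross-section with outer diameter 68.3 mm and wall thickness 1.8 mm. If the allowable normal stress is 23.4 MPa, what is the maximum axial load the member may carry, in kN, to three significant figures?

8.80 kN

A = 376 mm².
P_max = σ_allow · A = 23.4 · 376 = 8800 N = 8.8 kN.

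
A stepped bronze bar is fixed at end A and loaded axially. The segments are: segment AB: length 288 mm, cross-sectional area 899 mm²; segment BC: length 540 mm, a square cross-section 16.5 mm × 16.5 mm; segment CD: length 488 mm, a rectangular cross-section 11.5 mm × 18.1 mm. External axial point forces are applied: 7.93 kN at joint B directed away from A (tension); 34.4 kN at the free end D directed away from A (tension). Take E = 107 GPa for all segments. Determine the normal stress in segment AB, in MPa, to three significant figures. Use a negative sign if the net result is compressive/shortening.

47.1 MPa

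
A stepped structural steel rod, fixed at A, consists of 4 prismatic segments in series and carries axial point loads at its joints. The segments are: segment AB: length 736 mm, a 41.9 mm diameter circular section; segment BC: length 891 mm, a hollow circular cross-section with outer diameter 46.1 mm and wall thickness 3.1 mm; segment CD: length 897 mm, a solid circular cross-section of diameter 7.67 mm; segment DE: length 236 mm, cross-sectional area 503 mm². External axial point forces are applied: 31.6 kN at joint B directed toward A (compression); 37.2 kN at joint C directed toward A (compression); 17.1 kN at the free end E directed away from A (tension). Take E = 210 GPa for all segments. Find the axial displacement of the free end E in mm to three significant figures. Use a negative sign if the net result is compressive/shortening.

Internal axial forces (sectioning from the free end, tension +): N_DE = 17.1 kN, N_CD = 17.1 kN, N_BC = -20.1 kN, N_AB = -51.7 kN.
A_AB = 1379 mm².
A_BC = 418.8 mm².
A_CD = 46.2 mm².
δ_AB = -51700·736/(1379·210000) = -0.1314 mm
δ_BC = -20100·891/(418.8·210000) = -0.2036 mm
δ_CD = 17100·897/(46.2·210000) = 1.581 mm
δ_DE = 17100·236/(503·210000) = 0.03821 mm
δ = Σδ_i = 1.284 mm.

1.28 mm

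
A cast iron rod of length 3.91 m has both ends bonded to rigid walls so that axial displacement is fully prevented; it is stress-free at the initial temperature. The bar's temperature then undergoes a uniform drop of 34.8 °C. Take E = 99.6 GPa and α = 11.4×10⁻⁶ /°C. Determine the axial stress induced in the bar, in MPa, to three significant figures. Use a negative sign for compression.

39.5 MPa

Free thermal expansion αLΔT = 11.4e-6 · 3910 · -34.8 = -1.551 mm.
The walls impose strain ε = −(-1.551)/3910 = 3.9672e-04; σ = Eε = 99600 · 3.9672e-04 = 39.51 MPa.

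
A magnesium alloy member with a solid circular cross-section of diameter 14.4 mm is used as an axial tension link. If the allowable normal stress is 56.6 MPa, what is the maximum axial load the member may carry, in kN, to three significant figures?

9.22 kN

A = 162.9 mm².
P_max = σ_allow · A = 56.6 · 162.9 = 9218 N = 9.218 kN.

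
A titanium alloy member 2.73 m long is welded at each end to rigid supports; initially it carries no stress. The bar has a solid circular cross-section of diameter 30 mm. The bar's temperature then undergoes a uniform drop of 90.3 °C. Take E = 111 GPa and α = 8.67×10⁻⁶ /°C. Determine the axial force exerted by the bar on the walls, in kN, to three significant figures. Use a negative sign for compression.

61.4 kN

Free thermal expansion αLΔT = 8.67e-6 · 2730 · -90.3 = -2.137 mm.
The walls impose strain ε = −(-2.137)/2730 = 7.8290e-04; σ = Eε = 111000 · 7.8290e-04 = 86.9 MPa.
Wall reaction R = σ·A = 86.9·706.9 = 61430 N = 61.43 kN.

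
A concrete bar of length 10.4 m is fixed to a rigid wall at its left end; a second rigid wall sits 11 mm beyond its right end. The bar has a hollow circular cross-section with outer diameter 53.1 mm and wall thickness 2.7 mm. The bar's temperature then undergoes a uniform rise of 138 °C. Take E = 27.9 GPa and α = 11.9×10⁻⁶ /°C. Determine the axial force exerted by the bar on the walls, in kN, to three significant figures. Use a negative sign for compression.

Free thermal expansion αLΔT = 11.9e-6 · 10400 · 138 = 17.08 mm.
The walls engage after the gap closes; constrained expansion = 17.08 − 11 = 6.079 mm.
The walls impose strain ε = −(6.079)/10400 = -5.8451e-04; σ = Eε = 27900 · -5.8451e-04 = -16.31 MPa.
Wall reaction R = σ·A = -16.31·427.5 = -6972 N = -6.972 kN.

-6.97 kN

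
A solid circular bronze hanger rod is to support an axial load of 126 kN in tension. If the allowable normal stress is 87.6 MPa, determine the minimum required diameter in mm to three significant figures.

42.8 mm

Required area A ≥ P/σ_allow = 126000/87.6 = 1438 mm².
For a solid circular section, d ≥ √(4A/π) = 42.79 mm.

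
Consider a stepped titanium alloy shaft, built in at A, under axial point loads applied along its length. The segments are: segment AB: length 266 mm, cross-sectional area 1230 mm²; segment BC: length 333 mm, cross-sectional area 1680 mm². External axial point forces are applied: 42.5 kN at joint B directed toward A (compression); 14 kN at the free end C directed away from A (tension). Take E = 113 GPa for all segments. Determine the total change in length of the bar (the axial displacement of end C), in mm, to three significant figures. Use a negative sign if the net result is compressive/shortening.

-0.0300 mm

Internal axial forces (sectioning from the free end, tension +): N_BC = 14 kN, N_AB = -28.5 kN.
δ_AB = -28500·266/(1230·113000) = -0.05454 mm
δ_BC = 14000·333/(1680·113000) = 0.02456 mm
δ = Σδ_i = -0.02999 mm.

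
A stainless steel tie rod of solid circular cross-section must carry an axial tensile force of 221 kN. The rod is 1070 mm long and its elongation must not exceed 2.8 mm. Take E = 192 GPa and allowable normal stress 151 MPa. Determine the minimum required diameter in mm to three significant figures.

Required area A ≥ P/σ_allow = 221000/151 = 1464 mm².
For a solid circular section, d ≥ √(4A/π) = 43.17 mm.
Elongation limit: A ≥ PL/(Eδ_allow) = 221000·1070/(192000·2.8) = 439.9 mm² ⇒ d ≥ 23.67 mm.
The stress limit governs.

43.2 mm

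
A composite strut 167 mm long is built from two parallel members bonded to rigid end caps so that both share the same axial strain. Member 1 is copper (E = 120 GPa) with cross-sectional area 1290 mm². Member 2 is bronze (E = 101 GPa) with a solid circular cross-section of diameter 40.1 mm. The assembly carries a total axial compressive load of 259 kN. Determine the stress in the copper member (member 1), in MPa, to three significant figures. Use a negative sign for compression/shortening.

A_2 = 1263 mm².
Equal strain + equilibrium ⇒ each member carries load in proportion to AE: A₁E₁ = 154800000 N, A₂E₂ = 127600000 N, ΣAE = 282400000 N.
σ₁ = P·E₁/ΣAE = -259000·120000/282400000 = -110.1 MPa.

-110 MPa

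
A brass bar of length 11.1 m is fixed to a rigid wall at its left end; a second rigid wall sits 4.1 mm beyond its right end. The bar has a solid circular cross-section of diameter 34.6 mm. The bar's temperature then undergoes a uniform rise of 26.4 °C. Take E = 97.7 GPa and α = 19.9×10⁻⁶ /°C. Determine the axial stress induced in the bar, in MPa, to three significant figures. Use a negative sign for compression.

Free thermal expansion αLΔT = 19.9e-6 · 11100 · 26.4 = 5.831 mm.
The walls engage after the gap closes; constrained expansion = 5.831 − 4.1 = 1.731 mm.
The walls impose strain ε = −(1.731)/11100 = -1.5599e-04; σ = Eε = 97700 · -1.5599e-04 = -15.24 MPa.

-15.2 MPa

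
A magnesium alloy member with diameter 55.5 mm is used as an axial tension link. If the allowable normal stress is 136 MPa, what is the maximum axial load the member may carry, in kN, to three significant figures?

A = 2419 mm².
P_max = σ_allow · A = 136 · 2419 = 329000 N = 329 kN.

329 kN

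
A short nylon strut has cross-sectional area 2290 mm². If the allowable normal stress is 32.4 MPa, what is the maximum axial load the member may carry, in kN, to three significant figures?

74.2 kN

P_max = σ_allow · A = 32.4 · 2290 = 74200 N = 74.2 kN.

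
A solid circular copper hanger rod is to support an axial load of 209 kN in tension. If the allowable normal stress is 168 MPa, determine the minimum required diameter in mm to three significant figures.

Required area A ≥ P/σ_allow = 209000/168 = 1244 mm².
For a solid circular section, d ≥ √(4A/π) = 39.8 mm.

39.8 mm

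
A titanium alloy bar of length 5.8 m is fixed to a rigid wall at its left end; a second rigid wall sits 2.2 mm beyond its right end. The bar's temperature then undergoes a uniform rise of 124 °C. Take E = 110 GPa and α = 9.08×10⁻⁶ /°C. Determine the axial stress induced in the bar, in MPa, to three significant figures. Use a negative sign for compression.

-82.1 MPa

Free thermal expansion αLΔT = 9.08e-6 · 5800 · 124 = 6.53 mm.
The walls engage after the gap closes; constrained expansion = 6.53 − 2.2 = 4.33 mm.
The walls impose strain ε = −(4.33)/5800 = -7.4661e-04; σ = Eε = 110000 · -7.4661e-04 = -82.13 MPa.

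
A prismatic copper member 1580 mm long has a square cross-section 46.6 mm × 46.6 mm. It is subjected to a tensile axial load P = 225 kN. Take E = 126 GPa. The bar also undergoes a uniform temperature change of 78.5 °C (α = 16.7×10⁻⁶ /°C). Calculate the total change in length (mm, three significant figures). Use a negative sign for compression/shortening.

A = 2172 mm².
δ_mech = NL/(AE) = 225000·1580/(2172·126000) = 1.299 mm.
δ_thermal = αLΔT = 16.7e-6·1580·78.5 = 2.071 mm.
δ = δ_mech + δ_thermal = 3.371 mm.

3.37 mm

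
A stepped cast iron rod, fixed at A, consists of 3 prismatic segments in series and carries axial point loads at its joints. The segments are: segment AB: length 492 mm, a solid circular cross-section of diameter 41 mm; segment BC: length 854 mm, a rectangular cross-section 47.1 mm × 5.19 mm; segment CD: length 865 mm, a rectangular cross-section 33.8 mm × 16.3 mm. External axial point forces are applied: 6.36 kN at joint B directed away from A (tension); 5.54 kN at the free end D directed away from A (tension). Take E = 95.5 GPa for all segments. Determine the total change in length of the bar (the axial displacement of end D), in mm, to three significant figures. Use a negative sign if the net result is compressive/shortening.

0.340 mm

Internal axial forces (sectioning from the free end, tension +): N_CD = 5.54 kN, N_BC = 5.54 kN, N_AB = 11.9 kN.
A_AB = 1320 mm².
A_BC = 244.4 mm².
A_CD = 550.9 mm².
δ_AB = 11900·492/(1320·95500) = 0.04644 mm
δ_BC = 5540·854/(244.4·95500) = 0.2027 mm
δ_CD = 5540·865/(550.9·95500) = 0.09108 mm
δ = Σδ_i = 0.3402 mm.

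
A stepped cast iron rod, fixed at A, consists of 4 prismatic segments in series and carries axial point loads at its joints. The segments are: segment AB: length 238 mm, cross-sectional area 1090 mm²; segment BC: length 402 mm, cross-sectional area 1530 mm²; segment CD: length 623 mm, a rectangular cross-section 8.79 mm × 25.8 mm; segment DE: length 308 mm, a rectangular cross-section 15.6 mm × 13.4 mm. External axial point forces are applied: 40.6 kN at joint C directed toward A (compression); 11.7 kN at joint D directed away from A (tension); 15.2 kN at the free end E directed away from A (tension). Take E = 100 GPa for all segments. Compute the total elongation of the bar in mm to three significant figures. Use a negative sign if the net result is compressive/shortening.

0.897 mm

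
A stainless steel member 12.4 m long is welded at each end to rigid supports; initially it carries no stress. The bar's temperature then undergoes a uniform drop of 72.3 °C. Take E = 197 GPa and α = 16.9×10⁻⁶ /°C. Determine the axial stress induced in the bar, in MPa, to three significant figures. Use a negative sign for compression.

Free thermal expansion αLΔT = 16.9e-6 · 12400 · -72.3 = -15.15 mm.
The walls impose strain ε = −(-15.15)/12400 = 1.2219e-03; σ = Eε = 197000 · 1.2219e-03 = 240.7 MPa.

241 MPa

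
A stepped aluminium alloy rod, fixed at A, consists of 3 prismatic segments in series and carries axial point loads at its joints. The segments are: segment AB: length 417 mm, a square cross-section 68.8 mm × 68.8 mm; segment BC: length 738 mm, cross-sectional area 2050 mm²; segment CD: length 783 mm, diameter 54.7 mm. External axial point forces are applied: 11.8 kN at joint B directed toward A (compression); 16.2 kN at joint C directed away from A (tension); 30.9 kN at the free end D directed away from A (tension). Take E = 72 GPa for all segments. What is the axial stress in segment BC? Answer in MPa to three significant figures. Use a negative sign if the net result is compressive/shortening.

23.0 MPa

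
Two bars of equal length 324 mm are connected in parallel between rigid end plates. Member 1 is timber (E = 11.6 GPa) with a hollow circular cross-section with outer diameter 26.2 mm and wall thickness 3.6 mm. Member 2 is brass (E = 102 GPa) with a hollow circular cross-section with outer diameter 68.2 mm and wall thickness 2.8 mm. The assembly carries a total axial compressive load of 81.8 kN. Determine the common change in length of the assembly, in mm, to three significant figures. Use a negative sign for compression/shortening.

A_1 = 255.6 mm².
A_2 = 575.3 mm².
Equal strain + equilibrium ⇒ each member carries load in proportion to AE: A₁E₁ = 2965000 N, A₂E₂ = 58680000 N, ΣAE = 61640000 N.
δ = PL/ΣAE = -81800·324/61640000 = -0.4299 mm.

-0.430 mm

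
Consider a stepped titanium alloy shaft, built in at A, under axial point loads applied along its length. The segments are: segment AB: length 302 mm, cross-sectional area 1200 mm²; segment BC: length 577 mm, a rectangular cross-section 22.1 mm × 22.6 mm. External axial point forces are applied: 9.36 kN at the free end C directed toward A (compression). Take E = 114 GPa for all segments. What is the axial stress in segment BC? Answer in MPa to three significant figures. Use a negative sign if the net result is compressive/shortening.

-18.7 MPa

Internal axial forces (sectioning from the free end, tension +): N_BC = -9.36 kN, N_AB = -9.36 kN.
A_BC = 499.5 mm².
σ_BC = N_BC/A_BC = -9360/499.5 = -18.74 MPa.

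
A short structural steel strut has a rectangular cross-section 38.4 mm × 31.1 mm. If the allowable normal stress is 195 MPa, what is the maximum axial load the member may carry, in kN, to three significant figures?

233 kN

A = 1194 mm².
P_max = σ_allow · A = 195 · 1194 = 232900 N = 232.9 kN.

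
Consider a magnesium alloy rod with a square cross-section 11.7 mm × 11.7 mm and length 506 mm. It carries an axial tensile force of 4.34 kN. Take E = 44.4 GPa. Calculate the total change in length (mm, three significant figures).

A = 136.9 mm².
δ_mech = NL/(AE) = 4340·506/(136.9·44400) = 0.3613 mm.

0.361 mm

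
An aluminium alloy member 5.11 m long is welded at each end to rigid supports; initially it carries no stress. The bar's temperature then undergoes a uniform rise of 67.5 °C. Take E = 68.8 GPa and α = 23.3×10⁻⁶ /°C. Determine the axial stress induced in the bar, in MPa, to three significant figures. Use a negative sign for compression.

-108 MPa

Free thermal expansion αLΔT = 23.3e-6 · 5110 · 67.5 = 8.037 mm.
The walls impose strain ε = −(8.037)/5110 = -1.5728e-03; σ = Eε = 68800 · -1.5728e-03 = -108.2 MPa.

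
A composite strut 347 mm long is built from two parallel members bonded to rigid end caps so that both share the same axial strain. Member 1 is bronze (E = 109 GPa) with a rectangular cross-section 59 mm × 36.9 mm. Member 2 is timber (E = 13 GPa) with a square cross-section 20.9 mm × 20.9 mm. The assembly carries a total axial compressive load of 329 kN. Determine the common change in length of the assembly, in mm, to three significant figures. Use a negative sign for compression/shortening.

A_1 = 2177 mm².
A_2 = 436.8 mm².
Equal strain + equilibrium ⇒ each member carries load in proportion to AE: A₁E₁ = 237300000 N, A₂E₂ = 5679000 N, ΣAE = 243000000 N.
δ = PL/ΣAE = -329000·347/243000000 = -0.4698 mm.

-0.470 mm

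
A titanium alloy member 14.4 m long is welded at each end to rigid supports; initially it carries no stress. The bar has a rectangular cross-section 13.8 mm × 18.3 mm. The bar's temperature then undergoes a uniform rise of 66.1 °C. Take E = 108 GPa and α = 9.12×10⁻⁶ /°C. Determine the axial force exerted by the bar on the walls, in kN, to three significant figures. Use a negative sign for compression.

-16.4 kN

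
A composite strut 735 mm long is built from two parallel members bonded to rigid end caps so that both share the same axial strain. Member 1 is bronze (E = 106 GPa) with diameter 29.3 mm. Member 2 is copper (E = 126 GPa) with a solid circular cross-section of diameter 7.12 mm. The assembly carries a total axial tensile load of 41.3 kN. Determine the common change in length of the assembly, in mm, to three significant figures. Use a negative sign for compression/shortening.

0.397 mm

A_1 = 674.3 mm².
A_2 = 39.82 mm².
Equal strain + equilibrium ⇒ each member carries load in proportion to AE: A₁E₁ = 71470000 N, A₂E₂ = 5017000 N, ΣAE = 76490000 N.
δ = PL/ΣAE = 41300·735/76490000 = 0.3969 mm.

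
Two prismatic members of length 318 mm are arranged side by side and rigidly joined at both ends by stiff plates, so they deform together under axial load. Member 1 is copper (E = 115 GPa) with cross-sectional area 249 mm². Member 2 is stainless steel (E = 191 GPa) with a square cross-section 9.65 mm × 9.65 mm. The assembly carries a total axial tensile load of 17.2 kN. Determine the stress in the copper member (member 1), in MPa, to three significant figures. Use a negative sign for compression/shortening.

42.6 MPa

A_2 = 93.12 mm².
Equal strain + equilibrium ⇒ each member carries load in proportion to AE: A₁E₁ = 28640000 N, A₂E₂ = 17790000 N, ΣAE = 46420000 N.
σ₁ = P·E₁/ΣAE = 17200·115000/46420000 = 42.61 MPa.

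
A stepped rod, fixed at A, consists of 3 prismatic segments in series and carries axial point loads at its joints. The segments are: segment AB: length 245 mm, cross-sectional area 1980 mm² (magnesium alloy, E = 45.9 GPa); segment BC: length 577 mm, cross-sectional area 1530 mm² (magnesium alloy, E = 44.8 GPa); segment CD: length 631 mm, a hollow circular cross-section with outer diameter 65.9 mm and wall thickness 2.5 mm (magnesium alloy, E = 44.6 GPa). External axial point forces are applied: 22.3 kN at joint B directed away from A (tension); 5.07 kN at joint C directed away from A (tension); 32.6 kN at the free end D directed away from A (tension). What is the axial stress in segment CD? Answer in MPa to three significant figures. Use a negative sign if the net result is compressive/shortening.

65.5 MPa

Internal axial forces (sectioning from the free end, tension +): N_CD = 32.6 kN, N_BC = 37.67 kN, N_AB = 59.97 kN.
A_CD = 497.9 mm².
σ_CD = N_CD/A_CD = 32600/497.9 = 65.47 MPa.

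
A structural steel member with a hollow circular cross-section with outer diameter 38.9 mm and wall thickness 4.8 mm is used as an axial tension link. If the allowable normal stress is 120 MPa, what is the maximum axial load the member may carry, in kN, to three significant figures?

A = 514.2 mm².
P_max = σ_allow · A = 120 · 514.2 = 61710 N = 61.71 kN.

61.7 kN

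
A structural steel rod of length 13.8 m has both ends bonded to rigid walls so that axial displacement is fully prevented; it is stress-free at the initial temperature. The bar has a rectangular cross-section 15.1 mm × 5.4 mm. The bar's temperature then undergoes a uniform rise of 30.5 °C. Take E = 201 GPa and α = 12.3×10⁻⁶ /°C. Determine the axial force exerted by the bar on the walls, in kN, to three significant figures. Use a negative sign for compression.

Free thermal expansion αLΔT = 12.3e-6 · 13800 · 30.5 = 5.177 mm.
The walls impose strain ε = −(5.177)/13800 = -3.7515e-04; σ = Eε = 201000 · -3.7515e-04 = -75.41 MPa.
Wall reaction R = σ·A = -75.41·81.54 = -6149 N = -6.149 kN.

-6.15 kN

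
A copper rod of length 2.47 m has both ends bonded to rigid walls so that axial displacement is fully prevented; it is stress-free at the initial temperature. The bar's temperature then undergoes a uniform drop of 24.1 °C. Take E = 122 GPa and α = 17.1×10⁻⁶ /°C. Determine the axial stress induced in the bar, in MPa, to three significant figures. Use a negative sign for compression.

50.3 MPa

Free thermal expansion αLΔT = 17.1e-6 · 2470 · -24.1 = -1.018 mm.
The walls impose strain ε = −(-1.018)/2470 = 4.1211e-04; σ = Eε = 122000 · 4.1211e-04 = 50.28 MPa.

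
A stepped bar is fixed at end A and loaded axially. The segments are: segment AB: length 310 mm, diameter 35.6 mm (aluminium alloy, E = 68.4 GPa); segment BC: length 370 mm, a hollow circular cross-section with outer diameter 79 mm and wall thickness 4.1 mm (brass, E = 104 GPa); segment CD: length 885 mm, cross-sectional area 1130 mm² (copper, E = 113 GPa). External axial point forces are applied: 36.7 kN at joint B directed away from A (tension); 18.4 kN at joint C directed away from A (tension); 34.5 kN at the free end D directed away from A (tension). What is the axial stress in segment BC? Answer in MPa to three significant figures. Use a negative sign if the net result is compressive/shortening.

54.8 MPa

Internal axial forces (sectioning from the free end, tension +): N_CD = 34.5 kN, N_BC = 52.9 kN, N_AB = 89.6 kN.
A_BC = 964.8 mm².
σ_BC = N_BC/A_BC = 52900/964.8 = 54.83 MPa.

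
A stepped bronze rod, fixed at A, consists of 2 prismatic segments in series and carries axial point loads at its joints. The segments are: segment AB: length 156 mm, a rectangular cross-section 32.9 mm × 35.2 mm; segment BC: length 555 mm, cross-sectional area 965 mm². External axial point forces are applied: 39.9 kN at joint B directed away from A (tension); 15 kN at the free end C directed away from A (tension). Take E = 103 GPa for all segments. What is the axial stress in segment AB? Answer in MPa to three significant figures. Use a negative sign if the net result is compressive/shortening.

47.4 MPa

Internal axial forces (sectioning from the free end, tension +): N_BC = 15 kN, N_AB = 54.9 kN.
A_AB = 1158 mm².
σ_AB = N_AB/A_AB = 54900/1158 = 47.41 MPa.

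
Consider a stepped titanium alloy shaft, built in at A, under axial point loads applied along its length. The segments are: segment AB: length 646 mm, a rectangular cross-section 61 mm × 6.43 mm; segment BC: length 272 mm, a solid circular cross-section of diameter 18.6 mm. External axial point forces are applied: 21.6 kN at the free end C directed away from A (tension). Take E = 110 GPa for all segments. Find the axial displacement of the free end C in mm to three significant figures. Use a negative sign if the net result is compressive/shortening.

Internal axial forces (sectioning from the free end, tension +): N_BC = 21.6 kN, N_AB = 21.6 kN.
A_AB = 392.2 mm².
A_BC = 271.7 mm².
δ_AB = 21600·646/(392.2·110000) = 0.3234 mm
δ_BC = 21600·272/(271.7·110000) = 0.1966 mm
δ = Σδ_i = 0.52 mm.

0.520 mm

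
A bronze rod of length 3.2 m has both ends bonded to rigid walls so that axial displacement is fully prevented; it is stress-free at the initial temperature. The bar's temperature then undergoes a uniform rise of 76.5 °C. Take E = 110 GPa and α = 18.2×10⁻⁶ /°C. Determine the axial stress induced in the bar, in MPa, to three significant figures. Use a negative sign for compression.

Free thermal expansion αLΔT = 18.2e-6 · 3200 · 76.5 = 4.455 mm.
The walls impose strain ε = −(4.455)/3200 = -1.3923e-03; σ = Eε = 110000 · -1.3923e-03 = -153.2 MPa.

-153 MPa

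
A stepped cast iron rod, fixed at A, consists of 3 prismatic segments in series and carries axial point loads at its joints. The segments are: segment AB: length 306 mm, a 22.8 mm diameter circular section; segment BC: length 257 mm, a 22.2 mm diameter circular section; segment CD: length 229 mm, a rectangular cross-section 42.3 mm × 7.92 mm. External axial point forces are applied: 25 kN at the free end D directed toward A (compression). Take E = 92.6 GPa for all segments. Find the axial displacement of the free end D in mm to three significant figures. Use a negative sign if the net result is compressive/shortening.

-0.566 mm

Internal axial forces (sectioning from the free end, tension +): N_CD = -25 kN, N_BC = -25 kN, N_AB = -25 kN.
A_AB = 408.3 mm².
A_BC = 387.1 mm².
A_CD = 335 mm².
δ_AB = -25000·306/(408.3·92600) = -0.2023 mm
δ_BC = -25000·257/(387.1·92600) = -0.1793 mm
δ_CD = -25000·229/(335·92600) = -0.1845 mm
δ = Σδ_i = -0.5661 mm.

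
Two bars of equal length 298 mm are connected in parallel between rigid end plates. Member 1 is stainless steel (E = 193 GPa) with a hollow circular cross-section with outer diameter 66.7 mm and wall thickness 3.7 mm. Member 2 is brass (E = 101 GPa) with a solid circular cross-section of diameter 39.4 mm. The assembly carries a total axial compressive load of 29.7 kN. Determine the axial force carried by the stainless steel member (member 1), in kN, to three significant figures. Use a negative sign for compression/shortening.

A_1 = 732.3 mm².
A_2 = 1219 mm².
Equal strain + equilibrium ⇒ each member carries load in proportion to AE: A₁E₁ = 141300000 N, A₂E₂ = 123100000 N, ΣAE = 264500000 N.
F₁ = P·A₁E₁/ΣAE = -29700·141300000/264500000 = -15870 N.

-15.9 kN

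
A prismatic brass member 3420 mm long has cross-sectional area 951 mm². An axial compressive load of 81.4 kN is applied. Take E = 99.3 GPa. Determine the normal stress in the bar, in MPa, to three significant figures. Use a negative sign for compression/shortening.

σ = N/A = -81400/951 = -85.59 MPa.

-85.6 MPa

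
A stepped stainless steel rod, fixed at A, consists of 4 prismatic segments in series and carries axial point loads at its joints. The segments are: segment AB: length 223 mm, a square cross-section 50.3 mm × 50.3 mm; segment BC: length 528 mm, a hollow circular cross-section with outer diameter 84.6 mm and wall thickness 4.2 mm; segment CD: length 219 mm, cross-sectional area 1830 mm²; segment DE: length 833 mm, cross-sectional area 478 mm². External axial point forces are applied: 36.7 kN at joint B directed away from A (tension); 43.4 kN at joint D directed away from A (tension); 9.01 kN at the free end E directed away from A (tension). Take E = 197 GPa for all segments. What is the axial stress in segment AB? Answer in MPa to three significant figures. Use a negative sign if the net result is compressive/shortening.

35.2 MPa

Internal axial forces (sectioning from the free end, tension +): N_DE = 9.01 kN, N_CD = 52.41 kN, N_BC = 52.41 kN, N_AB = 89.11 kN.
A_AB = 2530 mm².
σ_AB = N_AB/A_AB = 89110/2530 = 35.22 MPa.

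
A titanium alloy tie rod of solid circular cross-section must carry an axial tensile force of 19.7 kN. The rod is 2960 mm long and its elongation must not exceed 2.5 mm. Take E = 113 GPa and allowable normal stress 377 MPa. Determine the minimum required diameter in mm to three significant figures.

16.2 mm

Required area A ≥ P/σ_allow = 19700/377 = 52.25 mm².
For a solid circular section, d ≥ √(4A/π) = 8.157 mm.
Elongation limit: A ≥ PL/(Eδ_allow) = 19700·2960/(113000·2.5) = 206.4 mm² ⇒ d ≥ 16.21 mm.
The elongation limit governs.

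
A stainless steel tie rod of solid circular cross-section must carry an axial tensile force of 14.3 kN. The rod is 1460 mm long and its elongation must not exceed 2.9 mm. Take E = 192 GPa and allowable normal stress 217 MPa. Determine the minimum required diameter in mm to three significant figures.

9.16 mm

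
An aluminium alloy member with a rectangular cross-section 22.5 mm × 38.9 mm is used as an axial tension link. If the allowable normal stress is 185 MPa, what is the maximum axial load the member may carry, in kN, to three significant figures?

162 kN

A = 875.2 mm².
P_max = σ_allow · A = 185 · 875.2 = 161900 N = 161.9 kN.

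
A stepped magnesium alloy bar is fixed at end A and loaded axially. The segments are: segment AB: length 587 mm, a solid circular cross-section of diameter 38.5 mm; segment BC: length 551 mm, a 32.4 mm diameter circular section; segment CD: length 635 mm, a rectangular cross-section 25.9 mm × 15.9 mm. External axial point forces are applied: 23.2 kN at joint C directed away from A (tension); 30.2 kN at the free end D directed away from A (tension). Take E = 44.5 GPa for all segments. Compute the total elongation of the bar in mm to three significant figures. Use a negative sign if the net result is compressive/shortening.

Internal axial forces (sectioning from the free end, tension +): N_CD = 30.2 kN, N_BC = 53.4 kN, N_AB = 53.4 kN.
A_AB = 1164 mm².
A_BC = 824.5 mm².
A_CD = 411.8 mm².
δ_AB = 53400·587/(1164·44500) = 0.6051 mm
δ_BC = 53400·551/(824.5·44500) = 0.802 mm
δ_CD = 30200·635/(411.8·44500) = 1.046 mm
δ = Σδ_i = 2.453 mm.

2.45 mm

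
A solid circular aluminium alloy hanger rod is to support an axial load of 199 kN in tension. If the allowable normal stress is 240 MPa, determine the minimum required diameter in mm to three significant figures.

32.5 mm

Required area A ≥ P/σ_allow = 199000/240 = 829.2 mm².
For a solid circular section, d ≥ √(4A/π) = 32.49 mm.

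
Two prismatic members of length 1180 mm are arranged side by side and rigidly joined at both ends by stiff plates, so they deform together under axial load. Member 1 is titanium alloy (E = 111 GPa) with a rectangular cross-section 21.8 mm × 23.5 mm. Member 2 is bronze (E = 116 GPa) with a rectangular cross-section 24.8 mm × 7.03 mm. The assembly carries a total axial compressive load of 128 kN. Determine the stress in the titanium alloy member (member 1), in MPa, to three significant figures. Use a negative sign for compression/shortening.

A_1 = 512.3 mm².
A_2 = 174.3 mm².
Equal strain + equilibrium ⇒ each member carries load in proportion to AE: A₁E₁ = 56870000 N, A₂E₂ = 20220000 N, ΣAE = 77090000 N.
σ₁ = P·E₁/ΣAE = -128000·111000/77090000 = -184.3 MPa.

-184 MPa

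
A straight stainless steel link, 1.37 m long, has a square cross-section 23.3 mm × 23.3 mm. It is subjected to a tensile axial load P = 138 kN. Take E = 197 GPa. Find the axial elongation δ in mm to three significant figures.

A = 542.9 mm².
δ_mech = NL/(AE) = 138000·1370/(542.9·197000) = 1.768 mm.

1.77 mm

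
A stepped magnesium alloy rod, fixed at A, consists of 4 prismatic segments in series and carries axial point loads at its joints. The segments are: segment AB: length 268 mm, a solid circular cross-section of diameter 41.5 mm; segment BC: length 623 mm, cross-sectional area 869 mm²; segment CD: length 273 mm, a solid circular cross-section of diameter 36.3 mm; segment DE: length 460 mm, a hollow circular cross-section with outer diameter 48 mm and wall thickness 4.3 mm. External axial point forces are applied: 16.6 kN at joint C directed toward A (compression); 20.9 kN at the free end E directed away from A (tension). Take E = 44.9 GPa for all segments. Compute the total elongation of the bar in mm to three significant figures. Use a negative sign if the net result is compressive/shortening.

Internal axial forces (sectioning from the free end, tension +): N_DE = 20.9 kN, N_CD = 20.9 kN, N_BC = 4.3 kN, N_AB = 4.3 kN.
A_AB = 1353 mm².
A_CD = 1035 mm².
A_DE = 590.3 mm².
δ_AB = 4300·268/(1353·44900) = 0.01897 mm
δ_BC = 4300·623/(869·44900) = 0.06866 mm
δ_CD = 20900·273/(1035·44900) = 0.1228 mm
δ_DE = 20900·460/(590.3·44900) = 0.3627 mm
δ = Σδ_i = 0.5731 mm.

0.573 mm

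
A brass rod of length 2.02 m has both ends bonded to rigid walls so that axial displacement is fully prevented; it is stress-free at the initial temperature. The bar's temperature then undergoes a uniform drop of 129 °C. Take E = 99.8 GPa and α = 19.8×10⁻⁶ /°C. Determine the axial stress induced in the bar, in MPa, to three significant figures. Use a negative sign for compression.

255 MPa

Free thermal expansion αLΔT = 19.8e-6 · 2020 · -129 = -5.159 mm.
The walls impose strain ε = −(-5.159)/2020 = 2.5542e-03; σ = Eε = 99800 · 2.5542e-03 = 254.9 MPa.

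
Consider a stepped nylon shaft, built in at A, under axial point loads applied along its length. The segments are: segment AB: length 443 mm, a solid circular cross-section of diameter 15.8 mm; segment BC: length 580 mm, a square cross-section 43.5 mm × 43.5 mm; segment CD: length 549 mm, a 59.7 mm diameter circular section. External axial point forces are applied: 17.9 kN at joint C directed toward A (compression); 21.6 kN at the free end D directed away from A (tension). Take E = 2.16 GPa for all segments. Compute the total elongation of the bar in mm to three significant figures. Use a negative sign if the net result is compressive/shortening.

6.36 mm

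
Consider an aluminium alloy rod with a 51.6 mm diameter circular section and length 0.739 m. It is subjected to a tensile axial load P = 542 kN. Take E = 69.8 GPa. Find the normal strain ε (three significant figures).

A = 2091 mm².
σ = N/A = 259.2 MPa; ε = σ/E = 259.2/69800 = 3.713e-03.

0.00371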